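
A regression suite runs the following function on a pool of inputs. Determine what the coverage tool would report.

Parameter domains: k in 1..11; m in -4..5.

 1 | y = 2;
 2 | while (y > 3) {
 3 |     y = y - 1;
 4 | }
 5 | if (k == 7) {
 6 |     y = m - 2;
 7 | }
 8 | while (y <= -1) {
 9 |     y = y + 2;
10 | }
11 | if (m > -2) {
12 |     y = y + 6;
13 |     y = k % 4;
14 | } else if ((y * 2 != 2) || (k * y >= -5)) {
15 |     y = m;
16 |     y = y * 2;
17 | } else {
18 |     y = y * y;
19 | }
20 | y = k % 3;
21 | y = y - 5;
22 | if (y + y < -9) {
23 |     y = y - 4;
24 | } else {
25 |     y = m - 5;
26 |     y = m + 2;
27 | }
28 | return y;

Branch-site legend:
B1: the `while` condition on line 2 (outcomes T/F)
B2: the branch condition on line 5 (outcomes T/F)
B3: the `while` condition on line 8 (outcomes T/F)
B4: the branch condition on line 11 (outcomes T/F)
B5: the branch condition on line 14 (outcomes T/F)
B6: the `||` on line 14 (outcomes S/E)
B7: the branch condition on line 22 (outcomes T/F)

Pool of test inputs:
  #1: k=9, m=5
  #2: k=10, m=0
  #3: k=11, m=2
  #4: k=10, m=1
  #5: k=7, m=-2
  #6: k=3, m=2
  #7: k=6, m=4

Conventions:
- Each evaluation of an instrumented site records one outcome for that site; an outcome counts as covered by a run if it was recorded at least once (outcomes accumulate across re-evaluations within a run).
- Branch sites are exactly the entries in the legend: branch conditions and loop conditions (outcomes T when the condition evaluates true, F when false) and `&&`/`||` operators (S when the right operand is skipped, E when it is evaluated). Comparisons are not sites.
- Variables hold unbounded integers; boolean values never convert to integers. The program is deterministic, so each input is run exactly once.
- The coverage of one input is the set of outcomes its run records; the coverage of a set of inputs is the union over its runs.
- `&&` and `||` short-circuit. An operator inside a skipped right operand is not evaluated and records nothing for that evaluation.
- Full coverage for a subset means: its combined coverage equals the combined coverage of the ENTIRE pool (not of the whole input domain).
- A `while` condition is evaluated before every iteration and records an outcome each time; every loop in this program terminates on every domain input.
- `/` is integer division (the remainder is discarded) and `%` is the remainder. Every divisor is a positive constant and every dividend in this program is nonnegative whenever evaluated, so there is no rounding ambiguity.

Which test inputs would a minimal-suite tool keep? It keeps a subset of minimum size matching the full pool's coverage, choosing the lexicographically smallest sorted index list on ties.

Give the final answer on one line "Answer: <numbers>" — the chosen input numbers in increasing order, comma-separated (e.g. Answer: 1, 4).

test 1 (k=9, m=5) hits B1=F, B2=F, B3=F, B4=T, B7=T
test 2 (k=10, m=0) hits B1=F, B2=F, B3=F, B4=T, B7=F
test 3 (k=11, m=2) hits B1=F, B2=F, B3=F, B4=T, B7=F
test 4 (k=10, m=1) hits B1=F, B2=F, B3=F, B4=T, B7=F
test 5 (k=7, m=-2) hits B1=F, B2=T, B3=T, B3=F, B4=F, B5=T, B6=S, B7=F
test 6 (k=3, m=2) hits B1=F, B2=F, B3=F, B4=T, B7=T
test 7 (k=6, m=4) hits B1=F, B2=F, B3=F, B4=T, B7=T
the full pool covers 11 outcomes: B1=F, B2=T, B2=F, B3=T, B3=F, B4=T, B4=F, B5=T, B6=S, B7=T, B7=F
checked all size-1 subsets: none covers 11 outcomes (max 8/11)
size 2: inputs {1, 5} cover all 11 outcomes, and no lexicographically smaller subset of this size does

Answer: 1, 5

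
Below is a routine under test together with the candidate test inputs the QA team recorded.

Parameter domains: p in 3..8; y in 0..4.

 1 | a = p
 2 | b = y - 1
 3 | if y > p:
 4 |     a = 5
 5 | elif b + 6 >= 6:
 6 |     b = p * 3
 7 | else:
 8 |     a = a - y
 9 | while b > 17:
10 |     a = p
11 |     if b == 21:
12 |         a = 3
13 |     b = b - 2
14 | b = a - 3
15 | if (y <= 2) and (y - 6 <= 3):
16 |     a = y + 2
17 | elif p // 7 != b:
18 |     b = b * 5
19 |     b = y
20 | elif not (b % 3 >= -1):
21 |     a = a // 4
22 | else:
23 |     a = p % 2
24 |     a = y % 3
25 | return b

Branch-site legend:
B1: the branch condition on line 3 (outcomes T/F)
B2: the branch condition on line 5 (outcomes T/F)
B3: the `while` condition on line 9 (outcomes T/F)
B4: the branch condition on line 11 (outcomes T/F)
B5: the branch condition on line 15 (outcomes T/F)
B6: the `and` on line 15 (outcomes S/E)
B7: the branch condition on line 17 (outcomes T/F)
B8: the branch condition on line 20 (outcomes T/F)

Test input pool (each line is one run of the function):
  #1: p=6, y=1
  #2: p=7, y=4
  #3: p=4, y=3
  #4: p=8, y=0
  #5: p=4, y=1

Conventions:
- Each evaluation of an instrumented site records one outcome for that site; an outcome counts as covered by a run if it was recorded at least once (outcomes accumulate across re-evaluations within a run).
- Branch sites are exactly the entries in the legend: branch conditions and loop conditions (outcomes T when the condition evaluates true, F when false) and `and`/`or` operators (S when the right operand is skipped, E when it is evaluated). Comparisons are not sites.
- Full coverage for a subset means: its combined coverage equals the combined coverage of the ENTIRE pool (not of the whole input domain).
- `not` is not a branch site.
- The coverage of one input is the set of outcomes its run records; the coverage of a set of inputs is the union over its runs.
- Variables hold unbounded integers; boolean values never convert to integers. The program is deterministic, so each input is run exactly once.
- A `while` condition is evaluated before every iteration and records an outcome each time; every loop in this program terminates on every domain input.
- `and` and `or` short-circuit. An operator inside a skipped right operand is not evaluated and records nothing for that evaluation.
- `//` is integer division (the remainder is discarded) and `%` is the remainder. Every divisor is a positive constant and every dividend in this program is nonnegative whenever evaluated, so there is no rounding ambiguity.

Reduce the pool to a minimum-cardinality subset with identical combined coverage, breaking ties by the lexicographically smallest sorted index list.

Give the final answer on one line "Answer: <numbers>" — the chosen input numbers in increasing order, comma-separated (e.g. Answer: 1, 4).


run #1 (p=6, y=1) records B1=F, B2=T, B3=T, B3=F, B4=F, B5=T, B6=E
run #2 (p=7, y=4) records B1=F, B2=T, B3=T, B3=F, B4=T, B4=F, B5=F, B6=S, B7=T
run #3 (p=4, y=3) records B1=F, B2=T, B3=F, B5=F, B6=S, B7=T
run #4 (p=8, y=0) records B1=F, B2=F, B3=F, B5=T, B6=E
run #5 (p=4, y=1) records B1=F, B2=T, B3=F, B5=T, B6=E
pool-wide coverage (12 outcomes): B1=F, B2=T, B2=F, B3=T, B3=F, B4=T, B4=F, B5=T, B5=F, B6=S, B6=E, B7=T
checked all size-1 subsets: none covers 12 outcomes (max 9/12)
size 2: inputs {2, 4} cover all 12 outcomes, and no lexicographically smaller subset of this size does
Answer: 2, 4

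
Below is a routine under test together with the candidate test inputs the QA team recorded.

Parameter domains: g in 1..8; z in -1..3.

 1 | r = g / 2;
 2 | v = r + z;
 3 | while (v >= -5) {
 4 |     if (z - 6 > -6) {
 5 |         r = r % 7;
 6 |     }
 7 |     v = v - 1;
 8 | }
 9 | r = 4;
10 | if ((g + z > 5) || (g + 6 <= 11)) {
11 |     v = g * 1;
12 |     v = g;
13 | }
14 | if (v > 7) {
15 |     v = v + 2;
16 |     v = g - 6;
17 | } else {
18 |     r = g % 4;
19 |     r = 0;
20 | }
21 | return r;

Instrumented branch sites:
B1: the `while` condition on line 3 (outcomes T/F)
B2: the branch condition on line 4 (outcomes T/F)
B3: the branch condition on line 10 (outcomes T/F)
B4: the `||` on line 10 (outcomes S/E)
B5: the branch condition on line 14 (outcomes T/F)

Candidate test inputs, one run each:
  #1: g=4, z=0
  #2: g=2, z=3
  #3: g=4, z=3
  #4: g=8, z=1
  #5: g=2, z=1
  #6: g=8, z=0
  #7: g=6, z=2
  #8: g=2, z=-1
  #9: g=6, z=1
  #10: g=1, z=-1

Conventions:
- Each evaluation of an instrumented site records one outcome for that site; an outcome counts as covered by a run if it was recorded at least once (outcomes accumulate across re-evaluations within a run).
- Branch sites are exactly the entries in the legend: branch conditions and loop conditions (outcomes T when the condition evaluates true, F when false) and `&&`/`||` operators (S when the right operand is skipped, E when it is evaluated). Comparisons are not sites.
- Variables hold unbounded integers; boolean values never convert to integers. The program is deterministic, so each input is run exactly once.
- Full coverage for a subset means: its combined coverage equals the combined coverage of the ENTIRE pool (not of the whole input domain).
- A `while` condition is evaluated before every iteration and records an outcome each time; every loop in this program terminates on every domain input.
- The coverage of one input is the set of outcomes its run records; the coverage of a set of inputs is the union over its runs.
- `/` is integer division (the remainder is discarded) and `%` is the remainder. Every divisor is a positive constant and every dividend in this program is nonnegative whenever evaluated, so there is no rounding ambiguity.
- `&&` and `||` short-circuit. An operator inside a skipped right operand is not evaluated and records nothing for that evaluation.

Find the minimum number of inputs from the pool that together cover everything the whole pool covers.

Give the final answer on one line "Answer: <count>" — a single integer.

input #1, g=4, z=0: events B1->T, B2->F, B1->T, B2->F, B1->T, B2->F, B1->T, B2->F, B1->T, B2->F, B1->T, B2->F, B1->T, B2->F, ...; outcomes B1=T, B1=F, B2=F, B3=T, B4=E, B5=F
input #2, g=2, z=3: events B1->T, B2->T, B1->T, B2->T, B1->T, B2->T, B1->T, B2->T, B1->T, B2->T, B1->T, B2->T, B1->T, B2->T, ...; outcomes B1=T, B1=F, B2=T, B3=T, B4=E, B5=F
input #3, g=4, z=3: events B1->T, B2->T, B1->T, B2->T, B1->T, B2->T, B1->T, B2->T, B1->T, B2->T, B1->T, B2->T, B1->T, B2->T, ...; outcomes B1=T, B1=F, B2=T, B3=T, B4=S, B5=F
input #4, g=8, z=1: events B1->T, B2->T, B1->T, B2->T, B1->T, B2->T, B1->T, B2->T, B1->T, B2->T, B1->T, B2->T, B1->T, B2->T, ...; outcomes B1=T, B1=F, B2=T, B3=T, B4=S, B5=T
input #5, g=2, z=1: events B1->T, B2->T, B1->T, B2->T, B1->T, B2->T, B1->T, B2->T, B1->T, B2->T, B1->T, B2->T, B1->T, B2->T, ...; outcomes B1=T, B1=F, B2=T, B3=T, B4=E, B5=F
input #6, g=8, z=0: events B1->T, B2->F, B1->T, B2->F, B1->T, B2->F, B1->T, B2->F, B1->T, B2->F, B1->T, B2->F, B1->T, B2->F, ...; outcomes B1=T, B1=F, B2=F, B3=T, B4=S, B5=T
input #7, g=6, z=2: events B1->T, B2->T, B1->T, B2->T, B1->T, B2->T, B1->T, B2->T, B1->T, B2->T, B1->T, B2->T, B1->T, B2->T, ...; outcomes B1=T, B1=F, B2=T, B3=T, B4=S, B5=F
input #8, g=2, z=-1: events B1->T, B2->F, B1->T, B2->F, B1->T, B2->F, B1->T, B2->F, B1->T, B2->F, B1->T, B2->F, B1->F, B4->E, ...; outcomes B1=T, B1=F, B2=F, B3=T, B4=E, B5=F
input #9, g=6, z=1: events B1->T, B2->T, B1->T, B2->T, B1->T, B2->T, B1->T, B2->T, B1->T, B2->T, B1->T, B2->T, B1->T, B2->T, ...; outcomes B1=T, B1=F, B2=T, B3=T, B4=S, B5=F
input #10, g=1, z=-1: events B1->T, B2->F, B1->T, B2->F, B1->T, B2->F, B1->T, B2->F, B1->T, B2->F, B1->F, B4->E, B3->T, B5->F; outcomes B1=T, B1=F, B2=F, B3=T, B4=E, B5=F
together the pool reaches 9 outcomes: B1=T, B1=F, B2=T, B2=F, B3=T, B4=S, B4=E, B5=T, B5=F
every size-1 subset falls short of the 9 outcomes (best: 6/9)
the canonical winner is {1, 4}: size 2, full 9-outcome coverage, earliest index list among size-2 covers

Answer: 2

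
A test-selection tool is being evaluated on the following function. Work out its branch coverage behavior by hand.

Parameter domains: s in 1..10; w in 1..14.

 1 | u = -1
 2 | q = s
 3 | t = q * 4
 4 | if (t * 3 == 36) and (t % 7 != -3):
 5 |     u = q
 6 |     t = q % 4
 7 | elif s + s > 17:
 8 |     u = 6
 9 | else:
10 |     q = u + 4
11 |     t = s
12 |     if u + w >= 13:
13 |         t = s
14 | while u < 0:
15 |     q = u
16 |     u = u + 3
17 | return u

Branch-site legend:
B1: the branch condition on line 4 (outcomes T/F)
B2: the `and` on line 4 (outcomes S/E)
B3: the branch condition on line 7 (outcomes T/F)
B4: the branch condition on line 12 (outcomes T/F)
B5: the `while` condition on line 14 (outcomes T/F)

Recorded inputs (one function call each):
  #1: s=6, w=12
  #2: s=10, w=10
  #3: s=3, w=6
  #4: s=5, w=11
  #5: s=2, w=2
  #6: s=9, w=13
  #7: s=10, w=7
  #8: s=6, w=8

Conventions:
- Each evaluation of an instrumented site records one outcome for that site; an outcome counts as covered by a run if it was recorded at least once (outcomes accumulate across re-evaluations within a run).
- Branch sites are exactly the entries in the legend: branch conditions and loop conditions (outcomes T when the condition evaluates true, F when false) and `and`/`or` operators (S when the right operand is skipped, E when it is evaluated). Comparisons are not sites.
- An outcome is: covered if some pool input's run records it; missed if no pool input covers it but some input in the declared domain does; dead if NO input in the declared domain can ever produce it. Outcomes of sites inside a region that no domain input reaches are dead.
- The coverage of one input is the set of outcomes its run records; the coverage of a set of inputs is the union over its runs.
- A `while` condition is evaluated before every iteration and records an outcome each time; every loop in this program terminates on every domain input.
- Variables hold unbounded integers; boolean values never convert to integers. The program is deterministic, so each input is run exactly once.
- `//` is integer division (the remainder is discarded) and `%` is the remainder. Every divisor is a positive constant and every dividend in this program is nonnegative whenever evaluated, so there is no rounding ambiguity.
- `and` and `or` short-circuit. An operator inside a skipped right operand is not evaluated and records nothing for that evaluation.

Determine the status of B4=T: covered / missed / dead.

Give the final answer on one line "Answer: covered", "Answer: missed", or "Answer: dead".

no pool input records B4=T
but domain input (s=1, w=14) does record it -> reachable, so missed

Answer: missed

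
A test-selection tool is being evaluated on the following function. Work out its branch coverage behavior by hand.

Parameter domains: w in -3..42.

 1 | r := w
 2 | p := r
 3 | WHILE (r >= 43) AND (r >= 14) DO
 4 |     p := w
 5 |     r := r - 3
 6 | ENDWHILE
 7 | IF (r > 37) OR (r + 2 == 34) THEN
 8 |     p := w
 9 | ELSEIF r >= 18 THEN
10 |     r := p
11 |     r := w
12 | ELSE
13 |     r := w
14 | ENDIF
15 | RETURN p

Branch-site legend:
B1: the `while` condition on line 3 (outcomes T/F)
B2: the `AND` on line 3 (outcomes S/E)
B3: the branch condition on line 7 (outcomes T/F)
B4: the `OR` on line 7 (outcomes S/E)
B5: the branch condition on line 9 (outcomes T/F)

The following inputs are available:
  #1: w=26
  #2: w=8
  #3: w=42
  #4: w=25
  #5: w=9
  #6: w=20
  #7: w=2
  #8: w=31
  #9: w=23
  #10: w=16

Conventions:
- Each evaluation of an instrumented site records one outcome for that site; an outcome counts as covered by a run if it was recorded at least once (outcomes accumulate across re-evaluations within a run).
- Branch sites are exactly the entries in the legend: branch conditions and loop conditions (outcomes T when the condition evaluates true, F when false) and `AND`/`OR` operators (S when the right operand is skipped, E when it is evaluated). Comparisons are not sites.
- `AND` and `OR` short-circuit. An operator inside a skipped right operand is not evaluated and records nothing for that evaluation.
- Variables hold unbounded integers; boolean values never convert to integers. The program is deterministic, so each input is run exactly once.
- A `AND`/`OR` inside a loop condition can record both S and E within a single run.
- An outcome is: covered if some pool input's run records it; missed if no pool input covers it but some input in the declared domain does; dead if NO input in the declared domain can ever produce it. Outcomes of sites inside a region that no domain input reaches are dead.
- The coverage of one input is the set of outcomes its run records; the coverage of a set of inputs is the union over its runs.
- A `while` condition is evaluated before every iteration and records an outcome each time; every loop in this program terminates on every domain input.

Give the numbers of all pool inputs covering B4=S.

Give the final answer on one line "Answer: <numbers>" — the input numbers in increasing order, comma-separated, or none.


input #1 (w=26): does not record B4=S
input #2 (w=8): does not record B4=S
input #3 (w=42): records B4=S
input #4 (w=25): does not record B4=S
input #5 (w=9): does not record B4=S
input #6 (w=20): does not record B4=S
input #7 (w=2): does not record B4=S
input #8 (w=31): does not record B4=S
input #9 (w=23): does not record B4=S
input #10 (w=16): does not record B4=S
Answer: 3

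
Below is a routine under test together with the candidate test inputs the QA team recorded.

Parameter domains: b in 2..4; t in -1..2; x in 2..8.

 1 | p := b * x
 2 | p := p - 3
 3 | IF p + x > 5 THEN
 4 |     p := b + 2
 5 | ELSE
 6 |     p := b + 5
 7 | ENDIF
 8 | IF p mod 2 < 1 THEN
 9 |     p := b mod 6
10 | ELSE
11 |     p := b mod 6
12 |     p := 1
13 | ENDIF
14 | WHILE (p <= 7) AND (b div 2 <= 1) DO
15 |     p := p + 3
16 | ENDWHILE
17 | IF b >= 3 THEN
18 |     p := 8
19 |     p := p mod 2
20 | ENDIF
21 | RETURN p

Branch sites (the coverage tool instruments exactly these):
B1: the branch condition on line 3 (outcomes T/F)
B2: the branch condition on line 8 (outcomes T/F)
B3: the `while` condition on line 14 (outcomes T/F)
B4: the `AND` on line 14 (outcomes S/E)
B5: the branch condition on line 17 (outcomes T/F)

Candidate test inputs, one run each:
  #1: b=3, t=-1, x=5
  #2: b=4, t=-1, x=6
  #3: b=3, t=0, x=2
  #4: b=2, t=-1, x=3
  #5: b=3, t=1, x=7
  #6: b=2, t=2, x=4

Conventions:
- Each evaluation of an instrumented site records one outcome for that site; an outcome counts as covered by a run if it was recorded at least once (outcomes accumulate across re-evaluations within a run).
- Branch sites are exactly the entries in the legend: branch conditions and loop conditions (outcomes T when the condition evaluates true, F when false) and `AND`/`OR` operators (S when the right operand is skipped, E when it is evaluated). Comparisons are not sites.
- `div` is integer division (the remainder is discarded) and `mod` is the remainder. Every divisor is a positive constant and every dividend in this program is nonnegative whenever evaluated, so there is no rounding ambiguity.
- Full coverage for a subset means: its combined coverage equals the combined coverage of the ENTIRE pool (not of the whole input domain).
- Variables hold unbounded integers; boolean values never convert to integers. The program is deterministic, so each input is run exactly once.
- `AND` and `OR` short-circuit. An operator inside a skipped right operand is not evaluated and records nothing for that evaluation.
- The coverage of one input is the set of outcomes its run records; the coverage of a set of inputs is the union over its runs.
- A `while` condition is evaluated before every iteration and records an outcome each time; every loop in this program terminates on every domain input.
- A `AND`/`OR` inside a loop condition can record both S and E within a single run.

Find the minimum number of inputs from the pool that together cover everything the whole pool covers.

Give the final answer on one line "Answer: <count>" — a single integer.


run #1 (b=3, t=-1, x=5) records B1=T, B2=F, B3=T, B3=F, B4=S, B4=E, B5=T
run #2 (b=4, t=-1, x=6) records B1=T, B2=T, B3=F, B4=E, B5=T
run #3 (b=3, t=0, x=2) records B1=F, B2=T, B3=T, B3=F, B4=S, B4=E, B5=T
run #4 (b=2, t=-1, x=3) records B1=T, B2=T, B3=T, B3=F, B4=S, B4=E, B5=F
run #5 (b=3, t=1, x=7) records B1=T, B2=F, B3=T, B3=F, B4=S, B4=E, B5=T
run #6 (b=2, t=2, x=4) records B1=T, B2=T, B3=T, B3=F, B4=S, B4=E, B5=F
the full pool covers 10 outcomes: B1=T, B1=F, B2=T, B2=F, B3=T, B3=F, B4=S, B4=E, B5=T, B5=F
checked all size-1 subsets: none covers 10 outcomes (max 7/10)
checked all size-2 subsets: none covers 10 outcomes (max 9/10)
the canonical winner is {1, 3, 4}: size 3, full 10-outcome coverage, earliest index list among size-3 covers
Answer: 3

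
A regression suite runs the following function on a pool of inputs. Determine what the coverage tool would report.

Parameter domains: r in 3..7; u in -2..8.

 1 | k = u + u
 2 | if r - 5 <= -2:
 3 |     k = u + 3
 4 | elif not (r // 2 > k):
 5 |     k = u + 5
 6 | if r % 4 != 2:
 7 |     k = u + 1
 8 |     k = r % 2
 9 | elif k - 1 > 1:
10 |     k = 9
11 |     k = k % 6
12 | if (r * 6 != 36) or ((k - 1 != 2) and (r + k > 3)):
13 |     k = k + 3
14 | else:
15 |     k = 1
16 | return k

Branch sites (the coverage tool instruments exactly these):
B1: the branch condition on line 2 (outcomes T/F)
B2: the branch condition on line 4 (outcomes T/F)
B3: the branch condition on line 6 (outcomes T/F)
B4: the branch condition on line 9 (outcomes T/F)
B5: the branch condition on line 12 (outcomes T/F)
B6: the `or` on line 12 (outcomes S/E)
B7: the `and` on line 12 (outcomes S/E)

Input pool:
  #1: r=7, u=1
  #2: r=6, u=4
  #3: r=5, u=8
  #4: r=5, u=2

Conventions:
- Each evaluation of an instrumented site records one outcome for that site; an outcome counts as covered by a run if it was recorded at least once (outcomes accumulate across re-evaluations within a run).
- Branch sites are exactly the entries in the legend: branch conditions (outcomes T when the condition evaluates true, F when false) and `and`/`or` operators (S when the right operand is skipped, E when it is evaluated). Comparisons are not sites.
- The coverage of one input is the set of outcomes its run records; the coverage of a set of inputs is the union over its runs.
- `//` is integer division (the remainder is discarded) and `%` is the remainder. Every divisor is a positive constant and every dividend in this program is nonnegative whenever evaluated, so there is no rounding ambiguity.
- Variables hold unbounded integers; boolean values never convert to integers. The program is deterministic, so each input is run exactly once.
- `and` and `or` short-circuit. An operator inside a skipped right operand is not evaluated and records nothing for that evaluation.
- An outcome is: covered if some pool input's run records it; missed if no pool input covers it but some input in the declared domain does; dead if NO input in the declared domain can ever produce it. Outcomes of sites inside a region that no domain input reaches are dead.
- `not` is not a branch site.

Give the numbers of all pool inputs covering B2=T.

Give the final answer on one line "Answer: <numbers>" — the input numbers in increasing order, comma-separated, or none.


input #1 (r=7, u=1): misses B2=T
input #2 (r=6, u=4): covers B2=T
input #3 (r=5, u=8): covers B2=T
input #4 (r=5, u=2): covers B2=T
Answer: 2, 3, 4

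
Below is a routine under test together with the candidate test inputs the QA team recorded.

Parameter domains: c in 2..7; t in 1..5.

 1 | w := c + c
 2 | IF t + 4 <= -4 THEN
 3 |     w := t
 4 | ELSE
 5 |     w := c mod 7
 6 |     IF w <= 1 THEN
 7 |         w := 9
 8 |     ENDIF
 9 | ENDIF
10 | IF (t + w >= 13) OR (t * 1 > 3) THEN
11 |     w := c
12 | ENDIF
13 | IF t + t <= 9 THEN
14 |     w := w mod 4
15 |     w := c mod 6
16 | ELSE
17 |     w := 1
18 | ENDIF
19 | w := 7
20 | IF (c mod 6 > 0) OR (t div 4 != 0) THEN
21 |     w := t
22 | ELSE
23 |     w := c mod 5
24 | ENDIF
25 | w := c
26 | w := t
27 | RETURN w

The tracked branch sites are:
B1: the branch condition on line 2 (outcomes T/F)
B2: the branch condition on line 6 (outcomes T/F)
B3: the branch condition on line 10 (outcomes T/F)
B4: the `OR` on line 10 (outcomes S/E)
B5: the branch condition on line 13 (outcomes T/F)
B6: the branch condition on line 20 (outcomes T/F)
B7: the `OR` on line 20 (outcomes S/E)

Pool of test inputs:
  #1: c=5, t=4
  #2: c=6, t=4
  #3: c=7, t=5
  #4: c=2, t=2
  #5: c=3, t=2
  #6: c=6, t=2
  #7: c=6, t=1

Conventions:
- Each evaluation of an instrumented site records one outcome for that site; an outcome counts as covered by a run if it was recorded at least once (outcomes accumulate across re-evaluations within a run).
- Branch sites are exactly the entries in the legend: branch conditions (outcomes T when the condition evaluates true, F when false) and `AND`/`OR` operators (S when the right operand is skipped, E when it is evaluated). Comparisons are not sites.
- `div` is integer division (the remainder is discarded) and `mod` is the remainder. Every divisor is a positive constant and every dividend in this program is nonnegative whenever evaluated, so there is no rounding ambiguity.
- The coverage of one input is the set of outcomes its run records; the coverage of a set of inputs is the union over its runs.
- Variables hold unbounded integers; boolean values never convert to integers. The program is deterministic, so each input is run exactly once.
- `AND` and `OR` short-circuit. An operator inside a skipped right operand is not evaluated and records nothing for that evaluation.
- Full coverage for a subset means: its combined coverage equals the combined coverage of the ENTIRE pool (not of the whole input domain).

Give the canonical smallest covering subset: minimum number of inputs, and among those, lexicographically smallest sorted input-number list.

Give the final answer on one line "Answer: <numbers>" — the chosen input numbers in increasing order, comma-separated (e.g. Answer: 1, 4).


input #1, c=5, t=4: events B1->F, B2->F, B4->E, B3->T, B5->T, B7->S, B6->T; outcomes B1=F, B2=F, B3=T, B4=E, B5=T, B6=T, B7=S
input #2, c=6, t=4: events B1->F, B2->F, B4->E, B3->T, B5->T, B7->E, B6->T; outcomes B1=F, B2=F, B3=T, B4=E, B5=T, B6=T, B7=E
input #3, c=7, t=5: events B1->F, B2->T, B4->S, B3->T, B5->F, B7->S, B6->T; outcomes B1=F, B2=T, B3=T, B4=S, B5=F, B6=T, B7=S
input #4, c=2, t=2: events B1->F, B2->F, B4->E, B3->F, B5->T, B7->S, B6->T; outcomes B1=F, B2=F, B3=F, B4=E, B5=T, B6=T, B7=S
input #5, c=3, t=2: events B1->F, B2->F, B4->E, B3->F, B5->T, B7->S, B6->T; outcomes B1=F, B2=F, B3=F, B4=E, B5=T, B6=T, B7=S
input #6, c=6, t=2: events B1->F, B2->F, B4->E, B3->F, B5->T, B7->E, B6->F; outcomes B1=F, B2=F, B3=F, B4=E, B5=T, B6=F, B7=E
input #7, c=6, t=1: events B1->F, B2->F, B4->E, B3->F, B5->T, B7->E, B6->F; outcomes B1=F, B2=F, B3=F, B4=E, B5=T, B6=F, B7=E
pool-wide coverage (13 outcomes): B1=F, B2=T, B2=F, B3=T, B3=F, B4=S, B4=E, B5=T, B5=F, B6=T, B6=F, B7=S, B7=E
size 1 is not enough: best union over all size-1 subsets is 7/13
the canonical winner is {3, 6}: size 2, full 13-outcome coverage, earliest index list among size-2 covers
Answer: 3, 6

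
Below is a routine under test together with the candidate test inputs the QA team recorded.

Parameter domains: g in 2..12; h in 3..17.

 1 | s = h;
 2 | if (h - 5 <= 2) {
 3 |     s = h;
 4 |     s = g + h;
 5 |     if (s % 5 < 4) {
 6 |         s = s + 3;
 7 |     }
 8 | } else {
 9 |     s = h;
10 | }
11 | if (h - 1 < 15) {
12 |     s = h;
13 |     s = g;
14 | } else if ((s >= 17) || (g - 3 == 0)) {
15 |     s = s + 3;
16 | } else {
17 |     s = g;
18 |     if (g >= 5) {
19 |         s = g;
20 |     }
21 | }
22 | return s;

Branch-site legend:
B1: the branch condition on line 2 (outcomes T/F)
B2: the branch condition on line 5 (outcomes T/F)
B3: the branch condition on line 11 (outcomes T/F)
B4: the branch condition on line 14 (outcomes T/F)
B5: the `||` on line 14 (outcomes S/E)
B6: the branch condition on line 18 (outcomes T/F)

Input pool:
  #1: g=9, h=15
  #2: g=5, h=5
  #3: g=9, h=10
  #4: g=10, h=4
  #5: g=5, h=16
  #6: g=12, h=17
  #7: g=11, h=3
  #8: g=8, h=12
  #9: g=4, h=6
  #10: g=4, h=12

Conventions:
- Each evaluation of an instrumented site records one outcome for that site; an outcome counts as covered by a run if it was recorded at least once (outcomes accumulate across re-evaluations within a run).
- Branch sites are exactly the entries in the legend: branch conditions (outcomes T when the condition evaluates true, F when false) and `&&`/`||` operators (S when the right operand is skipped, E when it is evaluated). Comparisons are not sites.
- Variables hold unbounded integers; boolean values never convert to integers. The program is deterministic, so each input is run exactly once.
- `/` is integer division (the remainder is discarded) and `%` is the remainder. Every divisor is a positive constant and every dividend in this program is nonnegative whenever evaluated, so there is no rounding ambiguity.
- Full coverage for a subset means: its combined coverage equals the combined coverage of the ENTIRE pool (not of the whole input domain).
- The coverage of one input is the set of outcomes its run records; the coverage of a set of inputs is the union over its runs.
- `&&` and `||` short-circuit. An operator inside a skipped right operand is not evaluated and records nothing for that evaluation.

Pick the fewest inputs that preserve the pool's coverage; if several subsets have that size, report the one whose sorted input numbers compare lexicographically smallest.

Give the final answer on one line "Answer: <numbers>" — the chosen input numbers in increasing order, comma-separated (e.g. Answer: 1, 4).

#1 (g=9, h=15) -> B1->F, B3->T; covered: B1=F, B3=T
#2 (g=5, h=5) -> B1->T, B2->T, B3->T; covered: B1=T, B2=T, B3=T
#3 (g=9, h=10) -> B1->F, B3->T; covered: B1=F, B3=T
#4 (g=10, h=4) -> B1->T, B2->F, B3->T; covered: B1=T, B2=F, B3=T
#5 (g=5, h=16) -> B1->F, B3->F, B5->E, B4->F, B6->T; covered: B1=F, B3=F, B4=F, B5=E, B6=T
#6 (g=12, h=17) -> B1->F, B3->F, B5->S, B4->T; covered: B1=F, B3=F, B4=T, B5=S
#7 (g=11, h=3) -> B1->T, B2->F, B3->T; covered: B1=T, B2=F, B3=T
#8 (g=8, h=12) -> B1->F, B3->T; covered: B1=F, B3=T
#9 (g=4, h=6) -> B1->T, B2->T, B3->T; covered: B1=T, B2=T, B3=T
#10 (g=4, h=12) -> B1->F, B3->T; covered: B1=F, B3=T
the full pool covers 11 outcomes: B1=T, B1=F, B2=T, B2=F, B3=T, B3=F, B4=T, B4=F, B5=S, B5=E, B6=T
size 1 is not enough: best union over all size-1 subsets is 5/11
size 2 is not enough: best union over all size-2 subsets is 8/11
size 3 is not enough: best union over all size-3 subsets is 10/11
the canonical winner is {2, 4, 5, 6}: size 4, full 11-outcome coverage, earliest index list among size-4 covers

Answer: 2, 4, 5, 6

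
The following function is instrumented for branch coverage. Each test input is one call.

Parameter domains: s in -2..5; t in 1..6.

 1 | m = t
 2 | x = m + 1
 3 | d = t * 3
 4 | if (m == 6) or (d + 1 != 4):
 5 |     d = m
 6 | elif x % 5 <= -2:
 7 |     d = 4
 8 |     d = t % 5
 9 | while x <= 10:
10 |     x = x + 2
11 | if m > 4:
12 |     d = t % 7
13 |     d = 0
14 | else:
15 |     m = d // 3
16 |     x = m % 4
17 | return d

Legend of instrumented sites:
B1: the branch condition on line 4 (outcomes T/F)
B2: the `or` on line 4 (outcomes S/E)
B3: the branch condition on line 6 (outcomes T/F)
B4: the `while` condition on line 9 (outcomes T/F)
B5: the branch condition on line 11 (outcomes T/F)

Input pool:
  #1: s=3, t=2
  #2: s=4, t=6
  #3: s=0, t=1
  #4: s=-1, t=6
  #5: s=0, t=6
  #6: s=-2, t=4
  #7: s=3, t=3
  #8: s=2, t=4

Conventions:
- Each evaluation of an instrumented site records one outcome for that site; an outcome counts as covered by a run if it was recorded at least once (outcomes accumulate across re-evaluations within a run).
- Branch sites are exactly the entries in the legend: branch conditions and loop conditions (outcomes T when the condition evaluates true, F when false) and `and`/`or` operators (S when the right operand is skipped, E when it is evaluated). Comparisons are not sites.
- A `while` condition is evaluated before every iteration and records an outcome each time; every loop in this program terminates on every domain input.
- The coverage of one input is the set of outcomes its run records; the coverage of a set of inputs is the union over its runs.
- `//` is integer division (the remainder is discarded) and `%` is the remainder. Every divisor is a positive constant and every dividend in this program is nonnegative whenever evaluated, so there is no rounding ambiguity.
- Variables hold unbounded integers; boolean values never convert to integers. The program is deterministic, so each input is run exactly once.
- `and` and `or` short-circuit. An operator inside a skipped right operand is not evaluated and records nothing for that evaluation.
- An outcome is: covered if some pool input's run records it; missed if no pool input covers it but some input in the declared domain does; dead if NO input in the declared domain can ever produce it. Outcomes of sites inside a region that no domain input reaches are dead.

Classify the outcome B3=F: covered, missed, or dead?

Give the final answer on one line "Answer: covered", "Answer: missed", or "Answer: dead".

B3=F is recorded by pool input(s) 3 -> covered

Answer: covered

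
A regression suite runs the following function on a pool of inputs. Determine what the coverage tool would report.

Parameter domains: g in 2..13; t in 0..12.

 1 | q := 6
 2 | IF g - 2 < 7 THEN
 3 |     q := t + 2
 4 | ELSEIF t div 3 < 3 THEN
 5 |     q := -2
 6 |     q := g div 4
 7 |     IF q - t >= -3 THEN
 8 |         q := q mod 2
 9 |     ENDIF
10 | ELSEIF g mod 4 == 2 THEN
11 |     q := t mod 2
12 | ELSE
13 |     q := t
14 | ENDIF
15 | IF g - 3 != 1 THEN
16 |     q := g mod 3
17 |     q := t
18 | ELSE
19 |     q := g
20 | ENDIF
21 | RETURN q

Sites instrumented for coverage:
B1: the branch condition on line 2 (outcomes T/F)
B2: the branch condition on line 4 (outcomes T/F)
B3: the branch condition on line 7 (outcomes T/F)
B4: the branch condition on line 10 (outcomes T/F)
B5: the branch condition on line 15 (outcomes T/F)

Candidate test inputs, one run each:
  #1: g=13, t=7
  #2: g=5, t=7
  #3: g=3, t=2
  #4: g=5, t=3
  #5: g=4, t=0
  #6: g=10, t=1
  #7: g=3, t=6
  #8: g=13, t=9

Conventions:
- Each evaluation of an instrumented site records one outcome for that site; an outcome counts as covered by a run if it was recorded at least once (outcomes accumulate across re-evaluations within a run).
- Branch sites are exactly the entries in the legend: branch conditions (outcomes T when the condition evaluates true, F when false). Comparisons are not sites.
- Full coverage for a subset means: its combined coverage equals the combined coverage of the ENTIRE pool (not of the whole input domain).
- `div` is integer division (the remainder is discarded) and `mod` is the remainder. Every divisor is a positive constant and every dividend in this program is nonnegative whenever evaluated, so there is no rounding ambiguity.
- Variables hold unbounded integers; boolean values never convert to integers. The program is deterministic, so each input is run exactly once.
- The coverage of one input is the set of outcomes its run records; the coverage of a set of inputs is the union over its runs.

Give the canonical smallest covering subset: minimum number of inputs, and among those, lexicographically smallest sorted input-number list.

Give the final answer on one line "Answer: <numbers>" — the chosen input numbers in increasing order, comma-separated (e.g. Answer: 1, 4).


input #1 (g=13, t=7): events B1->F, B2->T, B3->F, B5->T; covers B1=F, B2=T, B3=F, B5=T
input #2 (g=5, t=7): events B1->T, B5->T; covers B1=T, B5=T
input #3 (g=3, t=2): events B1->T, B5->T; covers B1=T, B5=T
input #4 (g=5, t=3): events B1->T, B5->T; covers B1=T, B5=T
input #5 (g=4, t=0): events B1->T, B5->F; covers B1=T, B5=F
input #6 (g=10, t=1): events B1->F, B2->T, B3->T, B5->T; covers B1=F, B2=T, B3=T, B5=T
input #7 (g=3, t=6): events B1->T, B5->T; covers B1=T, B5=T
input #8 (g=13, t=9): events B1->F, B2->F, B4->F, B5->T; covers B1=F, B2=F, B4=F, B5=T
together the pool reaches 9 outcomes: B1=T, B1=F, B2=T, B2=F, B3=T, B3=F, B4=F, B5=T, B5=F
no size-1 subset reaches all 9 outcomes (best union: 4/9)
no size-2 subset reaches all 9 outcomes (best union: 6/9)
no size-3 subset reaches all 9 outcomes (best union: 8/9)
inputs {1, 5, 6, 8} (size 4) cover everything; no size-4 subset with a lexicographically smaller index list covers all 9
Answer: 1, 5, 6, 8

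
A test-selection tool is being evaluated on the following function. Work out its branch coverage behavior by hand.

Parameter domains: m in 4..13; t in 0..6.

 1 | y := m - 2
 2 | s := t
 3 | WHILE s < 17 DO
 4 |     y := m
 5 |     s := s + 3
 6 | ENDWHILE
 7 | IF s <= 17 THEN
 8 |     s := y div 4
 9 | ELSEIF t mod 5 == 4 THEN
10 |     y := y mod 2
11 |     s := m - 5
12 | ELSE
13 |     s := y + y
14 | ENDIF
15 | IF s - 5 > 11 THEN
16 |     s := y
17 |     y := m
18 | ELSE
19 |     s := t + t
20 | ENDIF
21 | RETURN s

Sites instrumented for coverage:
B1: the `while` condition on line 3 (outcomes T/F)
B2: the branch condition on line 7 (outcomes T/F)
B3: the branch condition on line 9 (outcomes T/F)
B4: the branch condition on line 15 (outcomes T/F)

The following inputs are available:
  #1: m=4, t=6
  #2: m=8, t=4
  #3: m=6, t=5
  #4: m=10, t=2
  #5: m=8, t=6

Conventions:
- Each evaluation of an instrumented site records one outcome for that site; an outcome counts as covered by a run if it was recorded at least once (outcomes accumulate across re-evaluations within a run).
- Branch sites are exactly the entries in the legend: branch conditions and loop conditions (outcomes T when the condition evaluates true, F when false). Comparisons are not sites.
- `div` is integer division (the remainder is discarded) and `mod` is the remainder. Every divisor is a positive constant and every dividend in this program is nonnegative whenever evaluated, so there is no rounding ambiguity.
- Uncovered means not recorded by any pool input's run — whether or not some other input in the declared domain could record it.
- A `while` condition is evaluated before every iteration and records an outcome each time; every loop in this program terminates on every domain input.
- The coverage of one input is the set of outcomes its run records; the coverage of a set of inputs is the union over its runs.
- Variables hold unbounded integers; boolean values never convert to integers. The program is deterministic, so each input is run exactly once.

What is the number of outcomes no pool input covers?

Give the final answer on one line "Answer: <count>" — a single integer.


input #1 (m=4, t=6): covers B1=T, B1=F, B2=F, B3=F, B4=F
input #2 (m=8, t=4): covers B1=T, B1=F, B2=F, B3=T, B4=F
input #3 (m=6, t=5): covers B1=T, B1=F, B2=T, B4=F
input #4 (m=10, t=2): covers B1=T, B1=F, B2=T, B4=F
input #5 (m=8, t=6): covers B1=T, B1=F, B2=F, B3=F, B4=F
union over the pool: B1=T, B1=F, B2=T, B2=F, B3=T, B3=F, B4=F
uncovered (1 of 8): B4=T
Answer: 1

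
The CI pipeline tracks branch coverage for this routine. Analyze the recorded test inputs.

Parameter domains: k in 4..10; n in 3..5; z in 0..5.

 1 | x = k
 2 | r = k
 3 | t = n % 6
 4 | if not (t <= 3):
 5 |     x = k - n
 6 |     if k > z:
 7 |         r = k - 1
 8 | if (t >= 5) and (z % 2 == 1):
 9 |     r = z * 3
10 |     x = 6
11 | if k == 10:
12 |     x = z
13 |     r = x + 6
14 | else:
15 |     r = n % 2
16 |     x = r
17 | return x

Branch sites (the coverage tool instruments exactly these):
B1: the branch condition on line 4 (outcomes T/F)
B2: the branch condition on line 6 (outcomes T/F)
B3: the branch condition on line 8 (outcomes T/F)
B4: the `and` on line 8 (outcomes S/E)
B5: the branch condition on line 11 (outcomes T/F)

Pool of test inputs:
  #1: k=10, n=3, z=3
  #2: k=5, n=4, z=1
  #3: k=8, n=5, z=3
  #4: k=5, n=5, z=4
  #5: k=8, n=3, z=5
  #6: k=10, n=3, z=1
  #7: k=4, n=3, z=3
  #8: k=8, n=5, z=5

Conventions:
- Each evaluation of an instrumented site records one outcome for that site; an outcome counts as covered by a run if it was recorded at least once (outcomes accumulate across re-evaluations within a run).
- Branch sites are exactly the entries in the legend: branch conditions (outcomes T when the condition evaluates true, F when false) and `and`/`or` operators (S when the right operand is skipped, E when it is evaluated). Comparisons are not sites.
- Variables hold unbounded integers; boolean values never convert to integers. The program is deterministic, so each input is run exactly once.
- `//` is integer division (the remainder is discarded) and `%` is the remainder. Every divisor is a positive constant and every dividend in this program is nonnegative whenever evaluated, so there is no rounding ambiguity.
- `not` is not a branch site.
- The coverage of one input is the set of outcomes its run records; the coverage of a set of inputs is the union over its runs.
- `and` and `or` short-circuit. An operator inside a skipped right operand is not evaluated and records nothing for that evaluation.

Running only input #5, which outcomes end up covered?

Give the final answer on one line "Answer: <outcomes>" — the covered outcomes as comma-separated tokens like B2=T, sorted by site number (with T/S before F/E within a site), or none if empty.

Tracing the run of input #5 (k=8, n=3, z=5):
  B1->F, B4->S, B3->F, B5->F
distinct outcomes covered: B1=F, B3=F, B4=S, B5=F

Answer: B1=F, B3=F, B4=S, B5=F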